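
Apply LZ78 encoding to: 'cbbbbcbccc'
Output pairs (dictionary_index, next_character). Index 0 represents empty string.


LZ78 encoding steps:
Dictionary: {0: ''}
Step 1: w='' (idx 0), next='c' -> output (0, 'c'), add 'c' as idx 1
Step 2: w='' (idx 0), next='b' -> output (0, 'b'), add 'b' as idx 2
Step 3: w='b' (idx 2), next='b' -> output (2, 'b'), add 'bb' as idx 3
Step 4: w='b' (idx 2), next='c' -> output (2, 'c'), add 'bc' as idx 4
Step 5: w='bc' (idx 4), next='c' -> output (4, 'c'), add 'bcc' as idx 5
Step 6: w='c' (idx 1), end of input -> output (1, '')


Encoded: [(0, 'c'), (0, 'b'), (2, 'b'), (2, 'c'), (4, 'c'), (1, '')]


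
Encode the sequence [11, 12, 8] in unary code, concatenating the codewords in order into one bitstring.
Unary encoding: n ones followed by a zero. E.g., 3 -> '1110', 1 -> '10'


Encode each number as n ones followed by a terminating 0:
  11 -> 111111111110 (12 bits)
  12 -> 1111111111110 (13 bits)
  8 -> 111111110 (9 bits)
Total length = 12 + 13 + 9 = 34 bits.

Unary([11, 12, 8]) = 1111111111101111111111110111111110 (34 bits)


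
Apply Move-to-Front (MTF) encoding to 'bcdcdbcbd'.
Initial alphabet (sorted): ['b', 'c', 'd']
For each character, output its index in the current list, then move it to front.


MTF encoding:
'b': index 0 in ['b', 'c', 'd'] -> ['b', 'c', 'd']
'c': index 1 in ['b', 'c', 'd'] -> ['c', 'b', 'd']
'd': index 2 in ['c', 'b', 'd'] -> ['d', 'c', 'b']
'c': index 1 in ['d', 'c', 'b'] -> ['c', 'd', 'b']
'd': index 1 in ['c', 'd', 'b'] -> ['d', 'c', 'b']
'b': index 2 in ['d', 'c', 'b'] -> ['b', 'd', 'c']
'c': index 2 in ['b', 'd', 'c'] -> ['c', 'b', 'd']
'b': index 1 in ['c', 'b', 'd'] -> ['b', 'c', 'd']
'd': index 2 in ['b', 'c', 'd'] -> ['d', 'b', 'c']


Output: [0, 1, 2, 1, 1, 2, 2, 1, 2]


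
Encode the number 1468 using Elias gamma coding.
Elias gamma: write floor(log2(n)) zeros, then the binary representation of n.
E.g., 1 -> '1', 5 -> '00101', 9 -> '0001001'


num_bits = floor(log2(1468)) + 1 = 11
leading_zeros = num_bits - 1 = 10
binary(1468) = 10110111100

Elias gamma(1468) = '0000000000' + '10110111100' = 000000000010110111100 (21 bits)


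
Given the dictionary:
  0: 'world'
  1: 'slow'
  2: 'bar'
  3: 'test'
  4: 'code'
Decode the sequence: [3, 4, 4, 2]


Look up each index in the dictionary:
  3 -> 'test'
  4 -> 'code'
  4 -> 'code'
  2 -> 'bar'

Decoded: "test code code bar"


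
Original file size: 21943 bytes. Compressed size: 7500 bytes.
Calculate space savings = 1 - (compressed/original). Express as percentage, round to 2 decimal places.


ratio = compressed/original = 7500/21943 = 0.341795
savings = 1 - ratio = 1 - 0.341795 = 0.658205
as a percentage: 0.658205 * 100 = 65.82%

Space savings = 1 - 7500/21943 = 65.82%


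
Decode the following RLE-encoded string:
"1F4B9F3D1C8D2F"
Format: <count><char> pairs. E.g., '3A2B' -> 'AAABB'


Expanding each <count><char> pair:
  1F -> 'F'
  4B -> 'BBBB'
  9F -> 'FFFFFFFFF'
  3D -> 'DDD'
  1C -> 'C'
  8D -> 'DDDDDDDD'
  2F -> 'FF'

Decoded = FBBBBFFFFFFFFFDDDCDDDDDDDDFF


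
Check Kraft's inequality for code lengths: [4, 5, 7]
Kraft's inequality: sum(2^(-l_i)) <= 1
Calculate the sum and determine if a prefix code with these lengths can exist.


Sum = 2^(-4) + 2^(-5) + 2^(-7)
    = 0.0625 + 0.03125 + 0.0078125
    = 13/128 = 0.1015625
Since 0.1015625 <= 1, Kraft's inequality IS satisfied.
A prefix code with these lengths CAN exist.

Kraft sum = 0.1015625. Satisfied.


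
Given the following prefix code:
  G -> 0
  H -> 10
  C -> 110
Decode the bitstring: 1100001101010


Decoding step by step:
Bits 110 -> C
Bits 0 -> G
Bits 0 -> G
Bits 0 -> G
Bits 110 -> C
Bits 10 -> H
Bits 10 -> H


Decoded message: CGGGCHH


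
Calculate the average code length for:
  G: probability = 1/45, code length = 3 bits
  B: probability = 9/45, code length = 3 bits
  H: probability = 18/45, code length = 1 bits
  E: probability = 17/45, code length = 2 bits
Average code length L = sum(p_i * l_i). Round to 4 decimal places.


Weighted contributions p_i * l_i:
  G: (1/45) * 3 = 3/45
  B: (9/45) * 3 = 27/45
  H: (18/45) * 1 = 18/45
  E: (17/45) * 2 = 34/45
Sum = (3 + 27 + 18 + 34)/45 = 82/45

L = 82/45 = 1.8222 bits/symbol


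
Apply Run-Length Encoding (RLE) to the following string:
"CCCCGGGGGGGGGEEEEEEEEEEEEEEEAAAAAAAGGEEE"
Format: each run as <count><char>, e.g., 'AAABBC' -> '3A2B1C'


Scanning runs left to right:
  i=0: run of 'C' x 4 -> '4C'
  i=4: run of 'G' x 9 -> '9G'
  i=13: run of 'E' x 15 -> '15E'
  i=28: run of 'A' x 7 -> '7A'
  i=35: run of 'G' x 2 -> '2G'
  i=37: run of 'E' x 3 -> '3E'

RLE = 4C9G15E7A2G3E


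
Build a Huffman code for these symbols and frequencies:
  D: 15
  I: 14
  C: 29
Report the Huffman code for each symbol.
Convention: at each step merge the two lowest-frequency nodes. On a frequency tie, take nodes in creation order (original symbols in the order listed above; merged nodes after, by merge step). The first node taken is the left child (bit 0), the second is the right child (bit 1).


Huffman tree construction:
Step 1: Merge I(14) + D(15) = 29
Step 2: Merge C(29) + (I+D)(29) = 58
Read each symbol's code off the tree from the root (left child = 0, right child = 1).

Codes:
  D: 11 (length 2)
  I: 10 (length 2)
  C: 0 (length 1)
Average code length: 87/58 = 1.5000 bits/symbol


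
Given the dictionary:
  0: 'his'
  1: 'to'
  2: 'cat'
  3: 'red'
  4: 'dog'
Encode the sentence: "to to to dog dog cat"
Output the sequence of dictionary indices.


Look up each word in the dictionary:
  'to' -> 1
  'to' -> 1
  'to' -> 1
  'dog' -> 4
  'dog' -> 4
  'cat' -> 2

Encoded: [1, 1, 1, 4, 4, 2]


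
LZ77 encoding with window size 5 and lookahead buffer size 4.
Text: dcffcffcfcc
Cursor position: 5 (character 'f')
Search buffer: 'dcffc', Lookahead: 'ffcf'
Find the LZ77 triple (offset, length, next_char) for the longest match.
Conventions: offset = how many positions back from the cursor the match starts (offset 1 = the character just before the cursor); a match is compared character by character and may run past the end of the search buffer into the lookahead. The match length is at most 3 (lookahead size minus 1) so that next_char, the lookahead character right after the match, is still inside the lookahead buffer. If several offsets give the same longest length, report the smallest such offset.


Try each offset into the search buffer:
  offset=1 (pos 4, char 'c'): match length 0
  offset=2 (pos 3, char 'f'): match length 1
  offset=3 (pos 2, char 'f'): match length 3
  offset=4 (pos 1, char 'c'): match length 0
  offset=5 (pos 0, char 'd'): match length 0
Longest match has length 3 at offset 3.
next_char = character at position 5 + 3 = 8 -> 'f'

Best match: offset=3, length=3 (matching 'ffc' starting at position 2)
LZ77 triple: (3, 3, 'f')


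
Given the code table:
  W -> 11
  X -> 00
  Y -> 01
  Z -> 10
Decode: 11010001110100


Decoding:
11 -> W
01 -> Y
00 -> X
01 -> Y
11 -> W
01 -> Y
00 -> X


Result: WYXYWYX


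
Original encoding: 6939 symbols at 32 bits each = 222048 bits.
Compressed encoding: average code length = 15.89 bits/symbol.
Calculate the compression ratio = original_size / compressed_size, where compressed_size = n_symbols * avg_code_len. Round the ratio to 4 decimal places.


original_size = n_symbols * orig_bits = 6939 * 32 = 222048 bits
compressed_size = n_symbols * avg_code_len = 6939 * 15.89 = 110260.71 bits
ratio = original_size / compressed_size = 222048 / 110260.71 = 2.0138

Compression ratio = 2.0138


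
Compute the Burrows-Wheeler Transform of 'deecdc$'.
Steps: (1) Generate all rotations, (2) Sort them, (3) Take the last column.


Rotations (sorted):
  0: $deecdc -> last char: c
  1: c$deecd -> last char: d
  2: cdc$dee -> last char: e
  3: dc$deec -> last char: c
  4: deecdc$ -> last char: $
  5: ecdc$de -> last char: e
  6: eecdc$d -> last char: d


BWT = cdec$ed


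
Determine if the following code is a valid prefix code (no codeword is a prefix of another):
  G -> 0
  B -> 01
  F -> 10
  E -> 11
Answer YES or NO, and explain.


Checking each pair (does one codeword prefix another?):
  G='0' vs B='01': prefix -- VIOLATION

NO -- this is NOT a valid prefix code. G (0) is a prefix of B (01).


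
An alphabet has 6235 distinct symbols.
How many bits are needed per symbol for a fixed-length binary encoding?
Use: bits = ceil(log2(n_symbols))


log2(6235) = 12.6062
Bracket: 2^12 = 4096 < 6235 <= 2^13 = 8192
So ceil(log2(6235)) = 13

bits = ceil(log2(6235)) = ceil(12.6062) = 13 bits


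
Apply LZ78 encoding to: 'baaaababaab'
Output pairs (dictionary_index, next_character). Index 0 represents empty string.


LZ78 encoding steps:
Dictionary: {0: ''}
Step 1: w='' (idx 0), next='b' -> output (0, 'b'), add 'b' as idx 1
Step 2: w='' (idx 0), next='a' -> output (0, 'a'), add 'a' as idx 2
Step 3: w='a' (idx 2), next='a' -> output (2, 'a'), add 'aa' as idx 3
Step 4: w='a' (idx 2), next='b' -> output (2, 'b'), add 'ab' as idx 4
Step 5: w='ab' (idx 4), next='a' -> output (4, 'a'), add 'aba' as idx 5
Step 6: w='ab' (idx 4), end of input -> output (4, '')


Encoded: [(0, 'b'), (0, 'a'), (2, 'a'), (2, 'b'), (4, 'a'), (4, '')]


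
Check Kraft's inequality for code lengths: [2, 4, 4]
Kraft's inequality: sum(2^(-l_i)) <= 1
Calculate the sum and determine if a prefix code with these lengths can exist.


Sum = 2^(-2) + 2^(-4) + 2^(-4)
    = 0.25 + 0.0625 + 0.0625
    = 6/16 = 0.375
Since 0.375 <= 1, Kraft's inequality IS satisfied.
A prefix code with these lengths CAN exist.

Kraft sum = 0.375. Satisfied.


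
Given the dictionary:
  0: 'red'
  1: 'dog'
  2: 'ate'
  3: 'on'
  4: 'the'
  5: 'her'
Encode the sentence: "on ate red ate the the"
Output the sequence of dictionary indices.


Look up each word in the dictionary:
  'on' -> 3
  'ate' -> 2
  'red' -> 0
  'ate' -> 2
  'the' -> 4
  'the' -> 4

Encoded: [3, 2, 0, 2, 4, 4]


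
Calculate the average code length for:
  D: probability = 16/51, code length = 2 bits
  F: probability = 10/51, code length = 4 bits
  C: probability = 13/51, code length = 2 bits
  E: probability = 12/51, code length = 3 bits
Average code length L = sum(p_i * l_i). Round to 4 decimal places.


Weighted contributions p_i * l_i:
  D: (16/51) * 2 = 32/51
  F: (10/51) * 4 = 40/51
  C: (13/51) * 2 = 26/51
  E: (12/51) * 3 = 36/51
Sum = (32 + 40 + 26 + 36)/51 = 134/51

L = 134/51 = 2.6275 bits/symbol


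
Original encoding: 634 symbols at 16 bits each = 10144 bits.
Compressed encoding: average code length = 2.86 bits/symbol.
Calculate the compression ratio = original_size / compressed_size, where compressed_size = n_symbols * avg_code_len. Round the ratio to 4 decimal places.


original_size = n_symbols * orig_bits = 634 * 16 = 10144 bits
compressed_size = n_symbols * avg_code_len = 634 * 2.86 = 1813.24 bits
ratio = original_size / compressed_size = 10144 / 1813.24 = 5.5944

Compression ratio = 5.5944


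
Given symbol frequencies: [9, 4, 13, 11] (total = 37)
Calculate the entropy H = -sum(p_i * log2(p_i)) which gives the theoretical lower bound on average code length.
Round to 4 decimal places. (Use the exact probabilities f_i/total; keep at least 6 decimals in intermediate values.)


Per-symbol terms -p_i * log2(p_i) with p_i = f_i/37:
  p = 9/37 = 0.243243: log2(p) = -2.039528, -p*log2(p) = 0.496101
  p = 4/37 = 0.108108: log2(p) = -3.209453, -p*log2(p) = 0.346968
  p = 13/37 = 0.351351: log2(p) = -1.509014, -p*log2(p) = 0.530194
  p = 11/37 = 0.297297: log2(p) = -1.750022, -p*log2(p) = 0.520277
H = 0.496101 + 0.346968 + 0.530194 + 0.520277 = 1.893540

H = 1.8935 bits/symbol


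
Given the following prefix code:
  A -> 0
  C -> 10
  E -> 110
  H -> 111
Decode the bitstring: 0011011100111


Decoding step by step:
Bits 0 -> A
Bits 0 -> A
Bits 110 -> E
Bits 111 -> H
Bits 0 -> A
Bits 0 -> A
Bits 111 -> H


Decoded message: AAEHAAH


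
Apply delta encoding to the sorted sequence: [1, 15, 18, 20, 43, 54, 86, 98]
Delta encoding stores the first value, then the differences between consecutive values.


First value: 1
Deltas:
  15 - 1 = 14
  18 - 15 = 3
  20 - 18 = 2
  43 - 20 = 23
  54 - 43 = 11
  86 - 54 = 32
  98 - 86 = 12


Delta encoded: [1, 14, 3, 2, 23, 11, 32, 12]


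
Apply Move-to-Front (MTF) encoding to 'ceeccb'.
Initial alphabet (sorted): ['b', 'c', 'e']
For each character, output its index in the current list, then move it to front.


MTF encoding:
'c': index 1 in ['b', 'c', 'e'] -> ['c', 'b', 'e']
'e': index 2 in ['c', 'b', 'e'] -> ['e', 'c', 'b']
'e': index 0 in ['e', 'c', 'b'] -> ['e', 'c', 'b']
'c': index 1 in ['e', 'c', 'b'] -> ['c', 'e', 'b']
'c': index 0 in ['c', 'e', 'b'] -> ['c', 'e', 'b']
'b': index 2 in ['c', 'e', 'b'] -> ['b', 'c', 'e']


Output: [1, 2, 0, 1, 0, 2]


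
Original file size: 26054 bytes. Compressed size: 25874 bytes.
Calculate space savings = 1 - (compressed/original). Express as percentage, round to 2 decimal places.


ratio = compressed/original = 25874/26054 = 0.993091
savings = 1 - ratio = 1 - 0.993091 = 0.006909
as a percentage: 0.006909 * 100 = 0.69%

Space savings = 1 - 25874/26054 = 0.69%


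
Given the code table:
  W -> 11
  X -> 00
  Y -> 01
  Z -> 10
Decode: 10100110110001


Decoding:
10 -> Z
10 -> Z
01 -> Y
10 -> Z
11 -> W
00 -> X
01 -> Y


Result: ZZYZWXY


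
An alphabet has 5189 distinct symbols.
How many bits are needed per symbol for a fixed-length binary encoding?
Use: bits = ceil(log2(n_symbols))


log2(5189) = 12.3412
Bracket: 2^12 = 4096 < 5189 <= 2^13 = 8192
So ceil(log2(5189)) = 13

bits = ceil(log2(5189)) = ceil(12.3412) = 13 bits


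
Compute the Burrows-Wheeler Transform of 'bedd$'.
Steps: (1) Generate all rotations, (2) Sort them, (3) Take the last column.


Rotations (sorted):
  0: $bedd -> last char: d
  1: bedd$ -> last char: $
  2: d$bed -> last char: d
  3: dd$be -> last char: e
  4: edd$b -> last char: b


BWT = d$deb


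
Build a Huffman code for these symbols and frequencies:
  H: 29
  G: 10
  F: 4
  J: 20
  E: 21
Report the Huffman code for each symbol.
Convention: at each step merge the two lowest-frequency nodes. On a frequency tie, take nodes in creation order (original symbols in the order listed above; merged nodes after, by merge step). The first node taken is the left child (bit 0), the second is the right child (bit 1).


Huffman tree construction:
Step 1: Merge F(4) + G(10) = 14
Step 2: Merge (F+G)(14) + J(20) = 34
Step 3: Merge E(21) + H(29) = 50
Step 4: Merge ((F+G)+J)(34) + (E+H)(50) = 84
Read each symbol's code off the tree from the root (left child = 0, right child = 1).

Codes:
  H: 11 (length 2)
  G: 001 (length 3)
  F: 000 (length 3)
  J: 01 (length 2)
  E: 10 (length 2)
Average code length: 182/84 = 2.1667 bits/symbol


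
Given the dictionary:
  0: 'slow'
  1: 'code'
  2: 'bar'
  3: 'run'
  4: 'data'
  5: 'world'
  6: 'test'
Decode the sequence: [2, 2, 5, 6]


Look up each index in the dictionary:
  2 -> 'bar'
  2 -> 'bar'
  5 -> 'world'
  6 -> 'test'

Decoded: "bar bar world test"


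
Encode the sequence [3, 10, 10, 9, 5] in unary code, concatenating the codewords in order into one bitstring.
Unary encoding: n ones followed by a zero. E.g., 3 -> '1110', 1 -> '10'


Encode each number as n ones followed by a terminating 0:
  3 -> 1110 (4 bits)
  10 -> 11111111110 (11 bits)
  10 -> 11111111110 (11 bits)
  9 -> 1111111110 (10 bits)
  5 -> 111110 (6 bits)
Total length = 4 + 11 + 11 + 10 + 6 = 42 bits.

Unary([3, 10, 10, 9, 5]) = 111011111111110111111111101111111110111110 (42 bits)


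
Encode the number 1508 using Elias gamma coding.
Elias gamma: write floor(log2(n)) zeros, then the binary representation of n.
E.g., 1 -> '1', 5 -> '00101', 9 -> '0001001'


num_bits = floor(log2(1508)) + 1 = 11
leading_zeros = num_bits - 1 = 10
binary(1508) = 10111100100

Elias gamma(1508) = '0000000000' + '10111100100' = 000000000010111100100 (21 bits)


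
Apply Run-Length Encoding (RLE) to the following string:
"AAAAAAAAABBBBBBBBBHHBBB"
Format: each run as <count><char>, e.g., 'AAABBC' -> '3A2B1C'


Scanning runs left to right:
  i=0: run of 'A' x 9 -> '9A'
  i=9: run of 'B' x 9 -> '9B'
  i=18: run of 'H' x 2 -> '2H'
  i=20: run of 'B' x 3 -> '3B'

RLE = 9A9B2H3B


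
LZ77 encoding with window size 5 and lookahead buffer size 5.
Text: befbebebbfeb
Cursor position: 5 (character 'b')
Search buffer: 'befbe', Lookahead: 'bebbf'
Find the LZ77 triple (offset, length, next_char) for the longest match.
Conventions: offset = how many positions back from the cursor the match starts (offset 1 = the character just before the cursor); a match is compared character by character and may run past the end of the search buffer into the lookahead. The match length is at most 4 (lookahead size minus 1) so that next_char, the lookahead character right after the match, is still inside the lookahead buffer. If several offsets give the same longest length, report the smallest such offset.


Try each offset into the search buffer:
  offset=1 (pos 4, char 'e'): match length 0
  offset=2 (pos 3, char 'b'): match length 3
  offset=3 (pos 2, char 'f'): match length 0
  offset=4 (pos 1, char 'e'): match length 0
  offset=5 (pos 0, char 'b'): match length 2
Longest match has length 3 at offset 2.
next_char = character at position 5 + 3 = 8 -> 'b'

Best match: offset=2, length=3 (matching 'beb' starting at position 3)
LZ77 triple: (2, 3, 'b')


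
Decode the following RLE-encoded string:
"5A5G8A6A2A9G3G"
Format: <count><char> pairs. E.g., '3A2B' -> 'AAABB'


Expanding each <count><char> pair:
  5A -> 'AAAAA'
  5G -> 'GGGGG'
  8A -> 'AAAAAAAA'
  6A -> 'AAAAAA'
  2A -> 'AA'
  9G -> 'GGGGGGGGG'
  3G -> 'GGG'

Decoded = AAAAAGGGGGAAAAAAAAAAAAAAAAGGGGGGGGGGGG


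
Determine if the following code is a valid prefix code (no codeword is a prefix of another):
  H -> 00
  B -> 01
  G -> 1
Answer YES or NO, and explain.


Checking each pair (does one codeword prefix another?):
  H='00' vs B='01': no prefix
  H='00' vs G='1': no prefix
  B='01' vs H='00': no prefix
  B='01' vs G='1': no prefix
  G='1' vs H='00': no prefix
  G='1' vs B='01': no prefix
No violation found over all pairs.

YES -- this is a valid prefix code. No codeword is a prefix of any other codeword.


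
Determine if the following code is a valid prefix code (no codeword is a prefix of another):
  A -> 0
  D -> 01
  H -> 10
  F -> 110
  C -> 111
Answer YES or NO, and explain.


Checking each pair (does one codeword prefix another?):
  A='0' vs D='01': prefix -- VIOLATION

NO -- this is NOT a valid prefix code. A (0) is a prefix of D (01).


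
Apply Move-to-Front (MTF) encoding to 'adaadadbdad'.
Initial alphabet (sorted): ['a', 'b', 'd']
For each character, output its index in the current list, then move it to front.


MTF encoding:
'a': index 0 in ['a', 'b', 'd'] -> ['a', 'b', 'd']
'd': index 2 in ['a', 'b', 'd'] -> ['d', 'a', 'b']
'a': index 1 in ['d', 'a', 'b'] -> ['a', 'd', 'b']
'a': index 0 in ['a', 'd', 'b'] -> ['a', 'd', 'b']
'd': index 1 in ['a', 'd', 'b'] -> ['d', 'a', 'b']
'a': index 1 in ['d', 'a', 'b'] -> ['a', 'd', 'b']
'd': index 1 in ['a', 'd', 'b'] -> ['d', 'a', 'b']
'b': index 2 in ['d', 'a', 'b'] -> ['b', 'd', 'a']
'd': index 1 in ['b', 'd', 'a'] -> ['d', 'b', 'a']
'a': index 2 in ['d', 'b', 'a'] -> ['a', 'd', 'b']
'd': index 1 in ['a', 'd', 'b'] -> ['d', 'a', 'b']


Output: [0, 2, 1, 0, 1, 1, 1, 2, 1, 2, 1]


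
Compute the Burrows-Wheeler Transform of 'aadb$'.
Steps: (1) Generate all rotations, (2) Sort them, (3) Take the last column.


Rotations (sorted):
  0: $aadb -> last char: b
  1: aadb$ -> last char: $
  2: adb$a -> last char: a
  3: b$aad -> last char: d
  4: db$aa -> last char: a


BWT = b$ada


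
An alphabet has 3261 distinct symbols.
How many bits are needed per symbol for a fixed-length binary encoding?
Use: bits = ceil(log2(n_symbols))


log2(3261) = 11.6711
Bracket: 2^11 = 2048 < 3261 <= 2^12 = 4096
So ceil(log2(3261)) = 12

bits = ceil(log2(3261)) = ceil(11.6711) = 12 bits


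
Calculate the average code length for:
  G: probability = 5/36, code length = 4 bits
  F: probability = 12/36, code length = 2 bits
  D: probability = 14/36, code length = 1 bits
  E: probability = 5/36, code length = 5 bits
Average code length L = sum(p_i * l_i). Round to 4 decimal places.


Weighted contributions p_i * l_i:
  G: (5/36) * 4 = 20/36
  F: (12/36) * 2 = 24/36
  D: (14/36) * 1 = 14/36
  E: (5/36) * 5 = 25/36
Sum = (20 + 24 + 14 + 25)/36 = 83/36

L = 83/36 = 2.3056 bits/symbol


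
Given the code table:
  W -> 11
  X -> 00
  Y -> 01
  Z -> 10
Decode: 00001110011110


Decoding:
00 -> X
00 -> X
11 -> W
10 -> Z
01 -> Y
11 -> W
10 -> Z


Result: XXWZYWZ


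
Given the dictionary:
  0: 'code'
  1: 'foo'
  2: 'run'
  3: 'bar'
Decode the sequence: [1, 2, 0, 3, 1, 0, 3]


Look up each index in the dictionary:
  1 -> 'foo'
  2 -> 'run'
  0 -> 'code'
  3 -> 'bar'
  1 -> 'foo'
  0 -> 'code'
  3 -> 'bar'

Decoded: "foo run code bar foo code bar"


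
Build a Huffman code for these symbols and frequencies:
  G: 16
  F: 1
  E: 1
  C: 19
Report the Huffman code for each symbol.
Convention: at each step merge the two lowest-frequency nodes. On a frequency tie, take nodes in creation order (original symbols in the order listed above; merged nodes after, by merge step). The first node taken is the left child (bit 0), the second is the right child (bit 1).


Huffman tree construction:
Step 1: Merge F(1) + E(1) = 2
Step 2: Merge (F+E)(2) + G(16) = 18
Step 3: Merge ((F+E)+G)(18) + C(19) = 37
Read each symbol's code off the tree from the root (left child = 0, right child = 1).

Codes:
  G: 01 (length 2)
  F: 000 (length 3)
  E: 001 (length 3)
  C: 1 (length 1)
Average code length: 57/37 = 1.5405 bits/symbol


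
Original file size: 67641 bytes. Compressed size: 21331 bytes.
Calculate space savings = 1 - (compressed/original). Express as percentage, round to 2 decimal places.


ratio = compressed/original = 21331/67641 = 0.315356
savings = 1 - ratio = 1 - 0.315356 = 0.684644
as a percentage: 0.684644 * 100 = 68.46%

Space savings = 1 - 21331/67641 = 68.46%


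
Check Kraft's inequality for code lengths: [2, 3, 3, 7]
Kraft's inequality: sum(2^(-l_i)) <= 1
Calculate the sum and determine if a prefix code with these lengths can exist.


Sum = 2^(-2) + 2^(-3) + 2^(-3) + 2^(-7)
    = 0.25 + 0.125 + 0.125 + 0.0078125
    = 65/128 = 0.5078125
Since 0.5078125 <= 1, Kraft's inequality IS satisfied.
A prefix code with these lengths CAN exist.

Kraft sum = 0.5078125. Satisfied.


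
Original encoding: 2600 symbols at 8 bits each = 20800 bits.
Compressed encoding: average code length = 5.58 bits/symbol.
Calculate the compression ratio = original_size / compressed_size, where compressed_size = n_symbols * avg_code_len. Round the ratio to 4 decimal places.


original_size = n_symbols * orig_bits = 2600 * 8 = 20800 bits
compressed_size = n_symbols * avg_code_len = 2600 * 5.58 = 14508.0 bits
ratio = original_size / compressed_size = 20800 / 14508.0 = 1.4337

Compression ratio = 1.4337


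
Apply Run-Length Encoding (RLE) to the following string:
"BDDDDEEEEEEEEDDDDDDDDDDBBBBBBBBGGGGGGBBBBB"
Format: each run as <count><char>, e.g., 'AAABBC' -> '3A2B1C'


Scanning runs left to right:
  i=0: run of 'B' x 1 -> '1B'
  i=1: run of 'D' x 4 -> '4D'
  i=5: run of 'E' x 8 -> '8E'
  i=13: run of 'D' x 10 -> '10D'
  i=23: run of 'B' x 8 -> '8B'
  i=31: run of 'G' x 6 -> '6G'
  i=37: run of 'B' x 5 -> '5B'

RLE = 1B4D8E10D8B6G5B


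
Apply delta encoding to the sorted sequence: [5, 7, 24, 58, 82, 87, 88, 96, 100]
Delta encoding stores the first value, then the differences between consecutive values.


First value: 5
Deltas:
  7 - 5 = 2
  24 - 7 = 17
  58 - 24 = 34
  82 - 58 = 24
  87 - 82 = 5
  88 - 87 = 1
  96 - 88 = 8
  100 - 96 = 4


Delta encoded: [5, 2, 17, 34, 24, 5, 1, 8, 4]


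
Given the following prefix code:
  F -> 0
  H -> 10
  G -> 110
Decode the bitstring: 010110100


Decoding step by step:
Bits 0 -> F
Bits 10 -> H
Bits 110 -> G
Bits 10 -> H
Bits 0 -> F


Decoded message: FHGHF


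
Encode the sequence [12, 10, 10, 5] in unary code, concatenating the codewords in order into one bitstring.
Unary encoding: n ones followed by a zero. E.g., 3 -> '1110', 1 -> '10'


Encode each number as n ones followed by a terminating 0:
  12 -> 1111111111110 (13 bits)
  10 -> 11111111110 (11 bits)
  10 -> 11111111110 (11 bits)
  5 -> 111110 (6 bits)
Total length = 13 + 11 + 11 + 6 = 41 bits.

Unary([12, 10, 10, 5]) = 11111111111101111111111011111111110111110 (41 bits)


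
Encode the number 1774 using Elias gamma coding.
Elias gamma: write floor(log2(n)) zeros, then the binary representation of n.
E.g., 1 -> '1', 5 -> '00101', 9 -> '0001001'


num_bits = floor(log2(1774)) + 1 = 11
leading_zeros = num_bits - 1 = 10
binary(1774) = 11011101110

Elias gamma(1774) = '0000000000' + '11011101110' = 000000000011011101110 (21 bits)


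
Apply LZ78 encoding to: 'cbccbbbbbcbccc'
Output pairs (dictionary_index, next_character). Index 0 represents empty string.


LZ78 encoding steps:
Dictionary: {0: ''}
Step 1: w='' (idx 0), next='c' -> output (0, 'c'), add 'c' as idx 1
Step 2: w='' (idx 0), next='b' -> output (0, 'b'), add 'b' as idx 2
Step 3: w='c' (idx 1), next='c' -> output (1, 'c'), add 'cc' as idx 3
Step 4: w='b' (idx 2), next='b' -> output (2, 'b'), add 'bb' as idx 4
Step 5: w='bb' (idx 4), next='b' -> output (4, 'b'), add 'bbb' as idx 5
Step 6: w='c' (idx 1), next='b' -> output (1, 'b'), add 'cb' as idx 6
Step 7: w='cc' (idx 3), next='c' -> output (3, 'c'), add 'ccc' as idx 7


Encoded: [(0, 'c'), (0, 'b'), (1, 'c'), (2, 'b'), (4, 'b'), (1, 'b'), (3, 'c')]


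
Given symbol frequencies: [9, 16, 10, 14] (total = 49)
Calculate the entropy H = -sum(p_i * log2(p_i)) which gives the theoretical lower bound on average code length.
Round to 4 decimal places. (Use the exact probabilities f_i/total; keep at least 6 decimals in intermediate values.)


Per-symbol terms -p_i * log2(p_i) with p_i = f_i/49:
  p = 9/49 = 0.183673: log2(p) = -2.444785, -p*log2(p) = 0.449042
  p = 16/49 = 0.326531: log2(p) = -1.614710, -p*log2(p) = 0.527252
  p = 10/49 = 0.204082: log2(p) = -2.292782, -p*log2(p) = 0.467915
  p = 14/49 = 0.285714: log2(p) = -1.807355, -p*log2(p) = 0.516387
H = 0.449042 + 0.527252 + 0.467915 + 0.516387 = 1.960596

H = 1.9606 bits/symbol


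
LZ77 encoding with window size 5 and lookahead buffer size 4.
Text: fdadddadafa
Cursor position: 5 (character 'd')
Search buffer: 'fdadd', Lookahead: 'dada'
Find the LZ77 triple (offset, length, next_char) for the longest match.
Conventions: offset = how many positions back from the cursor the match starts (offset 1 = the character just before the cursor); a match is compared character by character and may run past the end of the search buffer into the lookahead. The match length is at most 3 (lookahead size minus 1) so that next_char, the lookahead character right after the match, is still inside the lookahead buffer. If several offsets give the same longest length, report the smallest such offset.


Try each offset into the search buffer:
  offset=1 (pos 4, char 'd'): match length 1
  offset=2 (pos 3, char 'd'): match length 1
  offset=3 (pos 2, char 'a'): match length 0
  offset=4 (pos 1, char 'd'): match length 3
  offset=5 (pos 0, char 'f'): match length 0
Longest match has length 3 at offset 4.
next_char = character at position 5 + 3 = 8 -> 'a'

Best match: offset=4, length=3 (matching 'dad' starting at position 1)
LZ77 triple: (4, 3, 'a')


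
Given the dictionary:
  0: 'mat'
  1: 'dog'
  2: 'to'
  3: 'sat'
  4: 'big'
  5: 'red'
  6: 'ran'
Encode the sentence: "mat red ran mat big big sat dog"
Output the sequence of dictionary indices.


Look up each word in the dictionary:
  'mat' -> 0
  'red' -> 5
  'ran' -> 6
  'mat' -> 0
  'big' -> 4
  'big' -> 4
  'sat' -> 3
  'dog' -> 1

Encoded: [0, 5, 6, 0, 4, 4, 3, 1]


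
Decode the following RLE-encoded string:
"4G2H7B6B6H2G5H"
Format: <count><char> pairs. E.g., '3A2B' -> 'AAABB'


Expanding each <count><char> pair:
  4G -> 'GGGG'
  2H -> 'HH'
  7B -> 'BBBBBBB'
  6B -> 'BBBBBB'
  6H -> 'HHHHHH'
  2G -> 'GG'
  5H -> 'HHHHH'

Decoded = GGGGHHBBBBBBBBBBBBBHHHHHHGGHHHHH


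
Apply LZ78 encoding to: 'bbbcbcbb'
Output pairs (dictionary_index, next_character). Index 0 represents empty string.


LZ78 encoding steps:
Dictionary: {0: ''}
Step 1: w='' (idx 0), next='b' -> output (0, 'b'), add 'b' as idx 1
Step 2: w='b' (idx 1), next='b' -> output (1, 'b'), add 'bb' as idx 2
Step 3: w='' (idx 0), next='c' -> output (0, 'c'), add 'c' as idx 3
Step 4: w='b' (idx 1), next='c' -> output (1, 'c'), add 'bc' as idx 4
Step 5: w='bb' (idx 2), end of input -> output (2, '')


Encoded: [(0, 'b'), (1, 'b'), (0, 'c'), (1, 'c'), (2, '')]


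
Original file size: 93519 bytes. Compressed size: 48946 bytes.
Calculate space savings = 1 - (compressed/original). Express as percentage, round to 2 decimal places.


ratio = compressed/original = 48946/93519 = 0.52338
savings = 1 - ratio = 1 - 0.52338 = 0.47662
as a percentage: 0.47662 * 100 = 47.66%

Space savings = 1 - 48946/93519 = 47.66%


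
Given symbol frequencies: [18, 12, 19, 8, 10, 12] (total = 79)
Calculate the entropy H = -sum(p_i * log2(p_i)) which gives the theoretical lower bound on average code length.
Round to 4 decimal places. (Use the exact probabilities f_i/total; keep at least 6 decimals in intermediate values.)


Per-symbol terms -p_i * log2(p_i) with p_i = f_i/79:
  p = 18/79 = 0.227848: log2(p) = -2.133856, -p*log2(p) = 0.486195
  p = 12/79 = 0.151899: log2(p) = -2.718818, -p*log2(p) = 0.412985
  p = 19/79 = 0.240506: log2(p) = -2.055853, -p*log2(p) = 0.494446
  p = 8/79 = 0.101266: log2(p) = -3.303781, -p*log2(p) = 0.334560
  p = 10/79 = 0.126582: log2(p) = -2.981853, -p*log2(p) = 0.377450
  p = 12/79 = 0.151899: log2(p) = -2.718818, -p*log2(p) = 0.412985
H = 0.486195 + 0.412985 + 0.494446 + 0.334560 + 0.377450 + 0.412985 = 2.518621

H = 2.5186 bits/symbol


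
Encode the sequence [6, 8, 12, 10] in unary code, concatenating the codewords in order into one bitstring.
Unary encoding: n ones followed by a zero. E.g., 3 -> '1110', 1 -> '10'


Encode each number as n ones followed by a terminating 0:
  6 -> 1111110 (7 bits)
  8 -> 111111110 (9 bits)
  12 -> 1111111111110 (13 bits)
  10 -> 11111111110 (11 bits)
Total length = 7 + 9 + 13 + 11 = 40 bits.

Unary([6, 8, 12, 10]) = 1111110111111110111111111111011111111110 (40 bits)


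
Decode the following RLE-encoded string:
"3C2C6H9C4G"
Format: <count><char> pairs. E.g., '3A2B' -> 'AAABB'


Expanding each <count><char> pair:
  3C -> 'CCC'
  2C -> 'CC'
  6H -> 'HHHHHH'
  9C -> 'CCCCCCCCC'
  4G -> 'GGGG'

Decoded = CCCCCHHHHHHCCCCCCCCCGGGG


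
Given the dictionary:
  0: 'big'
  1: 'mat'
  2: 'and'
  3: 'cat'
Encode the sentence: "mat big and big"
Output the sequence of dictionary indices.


Look up each word in the dictionary:
  'mat' -> 1
  'big' -> 0
  'and' -> 2
  'big' -> 0

Encoded: [1, 0, 2, 0]


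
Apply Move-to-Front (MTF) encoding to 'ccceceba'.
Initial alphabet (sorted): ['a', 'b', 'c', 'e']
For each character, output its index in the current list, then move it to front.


MTF encoding:
'c': index 2 in ['a', 'b', 'c', 'e'] -> ['c', 'a', 'b', 'e']
'c': index 0 in ['c', 'a', 'b', 'e'] -> ['c', 'a', 'b', 'e']
'c': index 0 in ['c', 'a', 'b', 'e'] -> ['c', 'a', 'b', 'e']
'e': index 3 in ['c', 'a', 'b', 'e'] -> ['e', 'c', 'a', 'b']
'c': index 1 in ['e', 'c', 'a', 'b'] -> ['c', 'e', 'a', 'b']
'e': index 1 in ['c', 'e', 'a', 'b'] -> ['e', 'c', 'a', 'b']
'b': index 3 in ['e', 'c', 'a', 'b'] -> ['b', 'e', 'c', 'a']
'a': index 3 in ['b', 'e', 'c', 'a'] -> ['a', 'b', 'e', 'c']


Output: [2, 0, 0, 3, 1, 1, 3, 3]


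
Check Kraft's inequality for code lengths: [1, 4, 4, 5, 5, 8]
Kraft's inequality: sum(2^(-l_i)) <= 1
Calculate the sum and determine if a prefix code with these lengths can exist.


Sum = 2^(-1) + 2^(-4) + 2^(-4) + 2^(-5) + 2^(-5) + 2^(-8)
    = 0.5 + 0.0625 + 0.0625 + 0.03125 + 0.03125 + 0.00390625
    = 177/256 = 0.69140625
Since 0.69140625 <= 1, Kraft's inequality IS satisfied.
A prefix code with these lengths CAN exist.

Kraft sum = 0.69140625. Satisfied.


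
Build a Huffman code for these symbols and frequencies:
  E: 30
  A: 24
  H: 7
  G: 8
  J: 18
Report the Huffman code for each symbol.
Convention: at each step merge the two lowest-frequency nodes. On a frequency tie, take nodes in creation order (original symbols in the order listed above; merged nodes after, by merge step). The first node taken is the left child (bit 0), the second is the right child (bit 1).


Huffman tree construction:
Step 1: Merge H(7) + G(8) = 15
Step 2: Merge (H+G)(15) + J(18) = 33
Step 3: Merge A(24) + E(30) = 54
Step 4: Merge ((H+G)+J)(33) + (A+E)(54) = 87
Read each symbol's code off the tree from the root (left child = 0, right child = 1).

Codes:
  E: 11 (length 2)
  A: 10 (length 2)
  H: 000 (length 3)
  G: 001 (length 3)
  J: 01 (length 2)
Average code length: 189/87 = 2.1724 bits/symbol


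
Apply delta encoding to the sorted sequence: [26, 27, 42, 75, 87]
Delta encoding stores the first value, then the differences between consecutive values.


First value: 26
Deltas:
  27 - 26 = 1
  42 - 27 = 15
  75 - 42 = 33
  87 - 75 = 12


Delta encoded: [26, 1, 15, 33, 12]


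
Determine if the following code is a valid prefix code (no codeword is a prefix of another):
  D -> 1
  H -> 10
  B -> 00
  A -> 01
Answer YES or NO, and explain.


Checking each pair (does one codeword prefix another?):
  D='1' vs H='10': prefix -- VIOLATION

NO -- this is NOT a valid prefix code. D (1) is a prefix of H (10).


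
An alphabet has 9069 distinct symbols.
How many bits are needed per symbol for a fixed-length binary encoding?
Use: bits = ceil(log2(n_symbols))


log2(9069) = 13.1467
Bracket: 2^13 = 8192 < 9069 <= 2^14 = 16384
So ceil(log2(9069)) = 14

bits = ceil(log2(9069)) = ceil(13.1467) = 14 bits


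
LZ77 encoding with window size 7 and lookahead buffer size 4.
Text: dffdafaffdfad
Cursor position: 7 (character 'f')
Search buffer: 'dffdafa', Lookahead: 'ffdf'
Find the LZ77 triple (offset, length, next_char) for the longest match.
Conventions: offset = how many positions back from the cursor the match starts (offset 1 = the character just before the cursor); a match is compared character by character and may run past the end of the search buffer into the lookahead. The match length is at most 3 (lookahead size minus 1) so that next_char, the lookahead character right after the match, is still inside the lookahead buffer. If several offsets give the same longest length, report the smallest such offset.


Try each offset into the search buffer:
  offset=1 (pos 6, char 'a'): match length 0
  offset=2 (pos 5, char 'f'): match length 1
  offset=3 (pos 4, char 'a'): match length 0
  offset=4 (pos 3, char 'd'): match length 0
  offset=5 (pos 2, char 'f'): match length 1
  offset=6 (pos 1, char 'f'): match length 3
  offset=7 (pos 0, char 'd'): match length 0
Longest match has length 3 at offset 6.
next_char = character at position 7 + 3 = 10 -> 'f'

Best match: offset=6, length=3 (matching 'ffd' starting at position 1)
LZ77 triple: (6, 3, 'f')


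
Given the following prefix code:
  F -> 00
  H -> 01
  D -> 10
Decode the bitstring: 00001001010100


Decoding step by step:
Bits 00 -> F
Bits 00 -> F
Bits 10 -> D
Bits 01 -> H
Bits 01 -> H
Bits 01 -> H
Bits 00 -> F


Decoded message: FFDHHHF


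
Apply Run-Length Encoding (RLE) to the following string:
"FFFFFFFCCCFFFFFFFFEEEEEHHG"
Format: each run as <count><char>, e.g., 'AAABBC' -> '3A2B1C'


Scanning runs left to right:
  i=0: run of 'F' x 7 -> '7F'
  i=7: run of 'C' x 3 -> '3C'
  i=10: run of 'F' x 8 -> '8F'
  i=18: run of 'E' x 5 -> '5E'
  i=23: run of 'H' x 2 -> '2H'
  i=25: run of 'G' x 1 -> '1G'

RLE = 7F3C8F5E2H1G


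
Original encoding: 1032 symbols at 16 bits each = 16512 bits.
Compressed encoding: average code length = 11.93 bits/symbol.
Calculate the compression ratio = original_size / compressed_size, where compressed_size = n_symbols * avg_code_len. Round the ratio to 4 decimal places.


original_size = n_symbols * orig_bits = 1032 * 16 = 16512 bits
compressed_size = n_symbols * avg_code_len = 1032 * 11.93 = 12311.76 bits
ratio = original_size / compressed_size = 16512 / 12311.76 = 1.3412

Compression ratio = 1.3412


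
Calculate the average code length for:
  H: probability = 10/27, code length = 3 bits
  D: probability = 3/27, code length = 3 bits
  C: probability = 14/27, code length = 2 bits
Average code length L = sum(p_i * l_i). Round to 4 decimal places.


Weighted contributions p_i * l_i:
  H: (10/27) * 3 = 30/27
  D: (3/27) * 3 = 9/27
  C: (14/27) * 2 = 28/27
Sum = (30 + 9 + 28)/27 = 67/27

L = 67/27 = 2.4815 bits/symbol


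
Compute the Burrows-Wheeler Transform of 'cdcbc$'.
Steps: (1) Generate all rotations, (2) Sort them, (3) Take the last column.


Rotations (sorted):
  0: $cdcbc -> last char: c
  1: bc$cdc -> last char: c
  2: c$cdcb -> last char: b
  3: cbc$cd -> last char: d
  4: cdcbc$ -> last char: $
  5: dcbc$c -> last char: c


BWT = ccbd$c


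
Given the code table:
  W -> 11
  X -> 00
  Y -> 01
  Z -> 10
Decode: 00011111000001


Decoding:
00 -> X
01 -> Y
11 -> W
11 -> W
00 -> X
00 -> X
01 -> Y


Result: XYWWXXY


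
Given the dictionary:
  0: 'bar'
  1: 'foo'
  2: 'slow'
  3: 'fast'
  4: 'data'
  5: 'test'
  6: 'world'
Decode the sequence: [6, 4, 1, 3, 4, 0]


Look up each index in the dictionary:
  6 -> 'world'
  4 -> 'data'
  1 -> 'foo'
  3 -> 'fast'
  4 -> 'data'
  0 -> 'bar'

Decoded: "world data foo fast data bar"


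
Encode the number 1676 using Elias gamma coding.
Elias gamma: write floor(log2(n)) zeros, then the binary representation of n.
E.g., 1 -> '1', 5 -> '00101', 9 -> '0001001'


num_bits = floor(log2(1676)) + 1 = 11
leading_zeros = num_bits - 1 = 10
binary(1676) = 11010001100

Elias gamma(1676) = '0000000000' + '11010001100' = 000000000011010001100 (21 bits)


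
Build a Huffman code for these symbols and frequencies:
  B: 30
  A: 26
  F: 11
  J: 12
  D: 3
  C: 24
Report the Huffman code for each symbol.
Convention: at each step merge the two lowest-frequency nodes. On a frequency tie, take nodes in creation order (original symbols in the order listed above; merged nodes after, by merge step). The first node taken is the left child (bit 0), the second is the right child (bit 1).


Huffman tree construction:
Step 1: Merge D(3) + F(11) = 14
Step 2: Merge J(12) + (D+F)(14) = 26
Step 3: Merge C(24) + A(26) = 50
Step 4: Merge (J+(D+F))(26) + B(30) = 56
Step 5: Merge (C+A)(50) + ((J+(D+F))+B)(56) = 106
Read each symbol's code off the tree from the root (left child = 0, right child = 1).

Codes:
  B: 11 (length 2)
  A: 01 (length 2)
  F: 1011 (length 4)
  J: 100 (length 3)
  D: 1010 (length 4)
  C: 00 (length 2)
Average code length: 252/106 = 2.3774 bits/symbol


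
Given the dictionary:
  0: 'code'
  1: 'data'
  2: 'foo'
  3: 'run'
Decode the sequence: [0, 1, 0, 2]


Look up each index in the dictionary:
  0 -> 'code'
  1 -> 'data'
  0 -> 'code'
  2 -> 'foo'

Decoded: "code data code foo"


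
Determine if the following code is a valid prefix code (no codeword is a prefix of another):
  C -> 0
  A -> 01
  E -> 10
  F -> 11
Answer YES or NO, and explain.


Checking each pair (does one codeword prefix another?):
  C='0' vs A='01': prefix -- VIOLATION

NO -- this is NOT a valid prefix code. C (0) is a prefix of A (01).


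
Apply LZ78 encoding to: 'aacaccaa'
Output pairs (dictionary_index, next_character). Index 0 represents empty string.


LZ78 encoding steps:
Dictionary: {0: ''}
Step 1: w='' (idx 0), next='a' -> output (0, 'a'), add 'a' as idx 1
Step 2: w='a' (idx 1), next='c' -> output (1, 'c'), add 'ac' as idx 2
Step 3: w='ac' (idx 2), next='c' -> output (2, 'c'), add 'acc' as idx 3
Step 4: w='a' (idx 1), next='a' -> output (1, 'a'), add 'aa' as idx 4


Encoded: [(0, 'a'), (1, 'c'), (2, 'c'), (1, 'a')]


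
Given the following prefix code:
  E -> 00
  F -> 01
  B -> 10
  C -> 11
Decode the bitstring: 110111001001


Decoding step by step:
Bits 11 -> C
Bits 01 -> F
Bits 11 -> C
Bits 00 -> E
Bits 10 -> B
Bits 01 -> F


Decoded message: CFCEBF
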